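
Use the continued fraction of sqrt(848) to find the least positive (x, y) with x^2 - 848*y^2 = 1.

First expand sqrt(848) as a continued fraction. With x_i = (sqrt(848) + m_i)/d_i and (m_0, d_0) = (0, 1): a_0 = floor(sqrt(848)) = 29, since 29^2 = 841 <= 848 < 900 = 30^2.
Iterate m_{i+1} = d_i*a_i - m_i, d_{i+1} = (848 - m_{i+1}^2)/d_i, a_{i+1} = floor((a_0 + m_{i+1})/d_{i+1}):
  m_1 = 1*29 - 0 = 29, d_1 = (848 - 29^2)/1 = 7/1 = 7, a_1 = floor((29 + 29)/7) = 8.
  m_2 = 7*8 - 29 = 27, d_2 = (848 - 27^2)/7 = 119/7 = 17, a_2 = floor((29 + 27)/17) = 3.
  m_3 = 17*3 - 27 = 24, d_3 = (848 - 24^2)/17 = 272/17 = 16, a_3 = floor((29 + 24)/16) = 3.
  m_4 = 16*3 - 24 = 24, d_4 = (848 - 24^2)/16 = 272/16 = 17, a_4 = floor((29 + 24)/17) = 3.
  m_5 = 17*3 - 24 = 27, d_5 = (848 - 27^2)/17 = 119/17 = 7, a_5 = floor((29 + 27)/7) = 8.
  m_6 = 7*8 - 27 = 29, d_6 = (848 - 29^2)/7 = 7/7 = 1, a_6 = floor((29 + 29)/1) = 58.
  m_7 = 1*58 - 29 = 29, d_7 = (848 - 29^2)/1 = 7/1 = 7: (m_7, d_7) = (m_1, d_1) = (29, 7), so from here the quotients repeat a_1, ..., a_6; the period length is 6.
So sqrt(848) = [29; (8, 3, 3, 3, 8, 58)] with period length k = 6.
k is even, so the fundamental solution of x^2 - 848y^2 = 1 is (p_{k-1}, q_{k-1}) = (p_5, q_5); compute convergents through index 5.
Convergents (p_i = a_i*p_{i-1} + p_{i-2}, q_i = a_i*q_{i-1} + q_{i-2} with p_{-2}=0, p_{-1}=1, q_{-2}=1, q_{-1}=0):
  i=0: a_0=29, p_0 = 29*1 + 0 = 29, q_0 = 29*0 + 1 = 1.
  i=1: a_1=8, p_1 = 8*29 + 1 = 233, q_1 = 8*1 + 0 = 8.
  i=2: a_2=3, p_2 = 3*233 + 29 = 728, q_2 = 3*8 + 1 = 25.
  i=3: a_3=3, p_3 = 3*728 + 233 = 2417, q_3 = 3*25 + 8 = 83.
  i=4: a_4=3, p_4 = 3*2417 + 728 = 7979, q_4 = 3*83 + 25 = 274.
  i=5: a_5=8, p_5 = 8*7979 + 2417 = 66249, q_5 = 8*274 + 83 = 2275.
Check: 66249^2 - 848*2275^2 = 4388930001 - 4388930000 = 1, so (x, y) = (66249, 2275) solves the equation, and by the theorem it is the least positive solution.

(x, y) = (66249, 2275)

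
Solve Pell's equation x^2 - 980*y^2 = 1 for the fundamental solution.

First expand sqrt(980) as a continued fraction. With x_i = (sqrt(980) + m_i)/d_i and (m_0, d_0) = (0, 1): a_0 = floor(sqrt(980)) = 31, since 31^2 = 961 <= 980 < 1024 = 32^2.
Iterate m_{i+1} = d_i*a_i - m_i, d_{i+1} = (980 - m_{i+1}^2)/d_i, a_{i+1} = floor((a_0 + m_{i+1})/d_{i+1}):
  m_1 = 1*31 - 0 = 31, d_1 = (980 - 31^2)/1 = 19/1 = 19, a_1 = floor((31 + 31)/19) = 3.
  m_2 = 19*3 - 31 = 26, d_2 = (980 - 26^2)/19 = 304/19 = 16, a_2 = floor((31 + 26)/16) = 3.
  m_3 = 16*3 - 26 = 22, d_3 = (980 - 22^2)/16 = 496/16 = 31, a_3 = floor((31 + 22)/31) = 1.
  m_4 = 31*1 - 22 = 9, d_4 = (980 - 9^2)/31 = 899/31 = 29, a_4 = floor((31 + 9)/29) = 1.
  m_5 = 29*1 - 9 = 20, d_5 = (980 - 20^2)/29 = 580/29 = 20, a_5 = floor((31 + 20)/20) = 2.
  m_6 = 20*2 - 20 = 20, d_6 = (980 - 20^2)/20 = 580/20 = 29, a_6 = floor((31 + 20)/29) = 1.
  m_7 = 29*1 - 20 = 9, d_7 = (980 - 9^2)/29 = 899/29 = 31, a_7 = floor((31 + 9)/31) = 1.
  m_8 = 31*1 - 9 = 22, d_8 = (980 - 22^2)/31 = 496/31 = 16, a_8 = floor((31 + 22)/16) = 3.
  m_9 = 16*3 - 22 = 26, d_9 = (980 - 26^2)/16 = 304/16 = 19, a_9 = floor((31 + 26)/19) = 3.
  m_10 = 19*3 - 26 = 31, d_10 = (980 - 31^2)/19 = 19/19 = 1, a_10 = floor((31 + 31)/1) = 62.
  m_11 = 1*62 - 31 = 31, d_11 = (980 - 31^2)/1 = 19/1 = 19: (m_11, d_11) = (m_1, d_1) = (31, 19), so from here the quotients repeat a_1, ..., a_10; the period length is 10.
So sqrt(980) = [31; (3, 3, 1, 1, 2, 1, 1, 3, 3, 62)] with period length k = 10.
k is even, so the fundamental solution of x^2 - 980y^2 = 1 is (p_{k-1}, q_{k-1}) = (p_9, q_9); compute convergents through index 9.
Convergents (p_i = a_i*p_{i-1} + p_{i-2}, q_i = a_i*q_{i-1} + q_{i-2} with p_{-2}=0, p_{-1}=1, q_{-2}=1, q_{-1}=0):
  i=0: a_0=31, p_0 = 31*1 + 0 = 31, q_0 = 31*0 + 1 = 1.
  i=1: a_1=3, p_1 = 3*31 + 1 = 94, q_1 = 3*1 + 0 = 3.
  i=2: a_2=3, p_2 = 3*94 + 31 = 313, q_2 = 3*3 + 1 = 10.
  i=3: a_3=1, p_3 = 1*313 + 94 = 407, q_3 = 1*10 + 3 = 13.
  i=4: a_4=1, p_4 = 1*407 + 313 = 720, q_4 = 1*13 + 10 = 23.
  i=5: a_5=2, p_5 = 2*720 + 407 = 1847, q_5 = 2*23 + 13 = 59.
  i=6: a_6=1, p_6 = 1*1847 + 720 = 2567, q_6 = 1*59 + 23 = 82.
  i=7: a_7=1, p_7 = 1*2567 + 1847 = 4414, q_7 = 1*82 + 59 = 141.
  i=8: a_8=3, p_8 = 3*4414 + 2567 = 15809, q_8 = 3*141 + 82 = 505.
  i=9: a_9=3, p_9 = 3*15809 + 4414 = 51841, q_9 = 3*505 + 141 = 1656.
Check: 51841^2 - 980*1656^2 = 2687489281 - 2687489280 = 1, so (x, y) = (51841, 1656) solves the equation, and by the theorem it is the least positive solution.

(x, y) = (51841, 1656)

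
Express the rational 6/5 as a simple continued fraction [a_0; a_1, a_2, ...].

[1; 5]

Run the Euclidean algorithm on 6 and 5; the successive quotients are the partial quotients a_0, a_1, ... (each step inverts the fractional part left over by the previous one):
  6 = 1*5 + 1, so a_0 = 1.
  5 = 5*1 + 0, so a_1 = 5.
The remainder reaches 0 after 2 divisions, so the expansion has 2 partial quotients, read off in order.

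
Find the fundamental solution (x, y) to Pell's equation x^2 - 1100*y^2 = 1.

(x, y) = (199, 6)

First expand sqrt(1100) as a continued fraction. With x_i = (sqrt(1100) + m_i)/d_i and (m_0, d_0) = (0, 1): a_0 = floor(sqrt(1100)) = 33, since 33^2 = 1089 <= 1100 < 1156 = 34^2.
Iterate m_{i+1} = d_i*a_i - m_i, d_{i+1} = (1100 - m_{i+1}^2)/d_i, a_{i+1} = floor((a_0 + m_{i+1})/d_{i+1}):
  m_1 = 1*33 - 0 = 33, d_1 = (1100 - 33^2)/1 = 11/1 = 11, a_1 = floor((33 + 33)/11) = 6.
  m_2 = 11*6 - 33 = 33, d_2 = (1100 - 33^2)/11 = 11/11 = 1, a_2 = floor((33 + 33)/1) = 66.
  m_3 = 1*66 - 33 = 33, d_3 = (1100 - 33^2)/1 = 11/1 = 11: (m_3, d_3) = (m_1, d_1) = (33, 11), so from here the quotients repeat a_1, a_2; the period length is 2.
So sqrt(1100) = [33; (6, 66)] with period length k = 2.
k is even, so the fundamental solution of x^2 - 1100y^2 = 1 is (p_{k-1}, q_{k-1}) = (p_1, q_1); compute convergents through index 1.
Convergents (p_i = a_i*p_{i-1} + p_{i-2}, q_i = a_i*q_{i-1} + q_{i-2} with p_{-2}=0, p_{-1}=1, q_{-2}=1, q_{-1}=0):
  i=0: a_0=33, p_0 = 33*1 + 0 = 33, q_0 = 33*0 + 1 = 1.
  i=1: a_1=6, p_1 = 6*33 + 1 = 199, q_1 = 6*1 + 0 = 6.
Check: 199^2 - 1100*6^2 = 39601 - 39600 = 1, so (x, y) = (199, 6) solves the equation, and by the theorem it is the least positive solution.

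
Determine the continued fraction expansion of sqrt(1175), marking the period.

Write x_i = (sqrt(1175) + m_i)/d_i with (m_0, d_0) = (0, 1). a_0 = floor(sqrt(1175)) = 34, since 34^2 = 1156 <= 1175 < 1225 = 35^2.
Iterate m_{i+1} = d_i*a_i - m_i, d_{i+1} = (1175 - m_{i+1}^2)/d_i, a_{i+1} = floor((a_0 + m_{i+1})/d_{i+1}):
  m_1 = 1*34 - 0 = 34, d_1 = (1175 - 34^2)/1 = 19/1 = 19, a_1 = floor((34 + 34)/19) = 3.
  m_2 = 19*3 - 34 = 23, d_2 = (1175 - 23^2)/19 = 646/19 = 34, a_2 = floor((34 + 23)/34) = 1.
  m_3 = 34*1 - 23 = 11, d_3 = (1175 - 11^2)/34 = 1054/34 = 31, a_3 = floor((34 + 11)/31) = 1.
  m_4 = 31*1 - 11 = 20, d_4 = (1175 - 20^2)/31 = 775/31 = 25, a_4 = floor((34 + 20)/25) = 2.
  m_5 = 25*2 - 20 = 30, d_5 = (1175 - 30^2)/25 = 275/25 = 11, a_5 = floor((34 + 30)/11) = 5.
  m_6 = 11*5 - 30 = 25, d_6 = (1175 - 25^2)/11 = 550/11 = 50, a_6 = floor((34 + 25)/50) = 1.
  m_7 = 50*1 - 25 = 25, d_7 = (1175 - 25^2)/50 = 550/50 = 11, a_7 = floor((34 + 25)/11) = 5.
  m_8 = 11*5 - 25 = 30, d_8 = (1175 - 30^2)/11 = 275/11 = 25, a_8 = floor((34 + 30)/25) = 2.
  m_9 = 25*2 - 30 = 20, d_9 = (1175 - 20^2)/25 = 775/25 = 31, a_9 = floor((34 + 20)/31) = 1.
  m_10 = 31*1 - 20 = 11, d_10 = (1175 - 11^2)/31 = 1054/31 = 34, a_10 = floor((34 + 11)/34) = 1.
  m_11 = 34*1 - 11 = 23, d_11 = (1175 - 23^2)/34 = 646/34 = 19, a_11 = floor((34 + 23)/19) = 3.
  m_12 = 19*3 - 23 = 34, d_12 = (1175 - 34^2)/19 = 19/19 = 1, a_12 = floor((34 + 34)/1) = 68.
  m_13 = 1*68 - 34 = 34, d_13 = (1175 - 34^2)/1 = 19/1 = 19: (m_13, d_13) = (m_1, d_1) = (34, 19), so from here the quotients repeat a_1, ..., a_12; the period length is 12.
Hence the expansion of sqrt(1175) is a_0 = 34 followed by the repeating block 3, 1, 1, 2, 5, 1, 5, 2, 1, 1, 3, 68 (period 12).

[34; (3, 1, 1, 2, 5, 1, 5, 2, 1, 1, 3, 68)]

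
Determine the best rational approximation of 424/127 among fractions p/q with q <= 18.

Expand x = 424/127 as a continued fraction with the Euclidean algorithm:
  424 = 3*127 + 43, so a_0 = 3.
  127 = 2*43 + 41, so a_1 = 2.
  43 = 1*41 + 2, so a_2 = 1.
  41 = 20*2 + 1, so a_3 = 20.
  2 = 2*1 + 0, so a_4 = 2.
so x = [3; 2, 1, 20, 2].
Convergents (p_i = a_i*p_{i-1} + p_{i-2}, q_i = a_i*q_{i-1} + q_{i-2} with p_{-2}=0, p_{-1}=1, q_{-2}=1, q_{-1}=0), until the denominator exceeds 18:
  i=0: a_0=3, p_0 = 3*1 + 0 = 3, q_0 = 3*0 + 1 = 1.
  i=1: a_1=2, p_1 = 2*3 + 1 = 7, q_1 = 2*1 + 0 = 2.
  i=2: a_2=1, p_2 = 1*7 + 3 = 10, q_2 = 1*2 + 1 = 3.
  i=3: a_3=20, p_3 = 20*10 + 7 = 207, q_3 = 20*3 + 2 = 62.
q_3 = 62 > 18, so the last convergent with denominator <= 18 is p_2/q_2 = 10/3.
The closest fraction with denominator <= 18 is either p_2/q_2 or the intermediate fraction (k*p_2 + p_1)/(k*q_2 + q_1) with the largest k >= 1 whose denominator stays <= 18; these approach x as k grows, and every other convergent or intermediate fraction in range is farther away.
Largest k: floor((18 - q_1)/q_2) = floor((18 - 2)/3) = 5.
That gives (5*10 + 7)/(5*3 + 2) = 57/17.
Compare the errors: |x - 10/3| = |424*3 - 10*127|/(127*3) = 2/381, and |x - 57/17| = |424*17 - 57*127|/(127*17) = 31/2159.
Cross-multiplying, 2*2159 = 4318 < 11811 = 31*381, so 2/381 is smaller: the convergent 10/3 is closer to x than 57/17.

10/3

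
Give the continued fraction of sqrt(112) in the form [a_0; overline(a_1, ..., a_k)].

Write x_i = (sqrt(112) + m_i)/d_i with (m_0, d_0) = (0, 1). a_0 = floor(sqrt(112)) = 10, since 10^2 = 100 <= 112 < 121 = 11^2.
Iterate m_{i+1} = d_i*a_i - m_i, d_{i+1} = (112 - m_{i+1}^2)/d_i, a_{i+1} = floor((a_0 + m_{i+1})/d_{i+1}):
  m_1 = 1*10 - 0 = 10, d_1 = (112 - 10^2)/1 = 12/1 = 12, a_1 = floor((10 + 10)/12) = 1.
  m_2 = 12*1 - 10 = 2, d_2 = (112 - 2^2)/12 = 108/12 = 9, a_2 = floor((10 + 2)/9) = 1.
  m_3 = 9*1 - 2 = 7, d_3 = (112 - 7^2)/9 = 63/9 = 7, a_3 = floor((10 + 7)/7) = 2.
  m_4 = 7*2 - 7 = 7, d_4 = (112 - 7^2)/7 = 63/7 = 9, a_4 = floor((10 + 7)/9) = 1.
  m_5 = 9*1 - 7 = 2, d_5 = (112 - 2^2)/9 = 108/9 = 12, a_5 = floor((10 + 2)/12) = 1.
  m_6 = 12*1 - 2 = 10, d_6 = (112 - 10^2)/12 = 12/12 = 1, a_6 = floor((10 + 10)/1) = 20.
  m_7 = 1*20 - 10 = 10, d_7 = (112 - 10^2)/1 = 12/1 = 12: (m_7, d_7) = (m_1, d_1) = (10, 12), so from here the quotients repeat a_1, ..., a_6; the period length is 6.
Hence the expansion of sqrt(112) is a_0 = 10 followed by the repeating block 1, 1, 2, 1, 1, 20 (period 6).

[10; overline(1, 1, 2, 1, 1, 20)]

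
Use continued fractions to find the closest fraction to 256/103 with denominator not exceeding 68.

Expand x = 256/103 as a continued fraction with the Euclidean algorithm:
  256 = 2*103 + 50, so a_0 = 2.
  103 = 2*50 + 3, so a_1 = 2.
  50 = 16*3 + 2, so a_2 = 16.
  3 = 1*2 + 1, so a_3 = 1.
  2 = 2*1 + 0, so a_4 = 2.
so x = [2; 2, 16, 1, 2].
Convergents (p_i = a_i*p_{i-1} + p_{i-2}, q_i = a_i*q_{i-1} + q_{i-2} with p_{-2}=0, p_{-1}=1, q_{-2}=1, q_{-1}=0), until the denominator exceeds 68:
  i=0: a_0=2, p_0 = 2*1 + 0 = 2, q_0 = 2*0 + 1 = 1.
  i=1: a_1=2, p_1 = 2*2 + 1 = 5, q_1 = 2*1 + 0 = 2.
  i=2: a_2=16, p_2 = 16*5 + 2 = 82, q_2 = 16*2 + 1 = 33.
  i=3: a_3=1, p_3 = 1*82 + 5 = 87, q_3 = 1*33 + 2 = 35.
  i=4: a_4=2, p_4 = 2*87 + 82 = 256, q_4 = 2*35 + 33 = 103.
q_4 = 103 > 68, so the last convergent with denominator <= 68 is p_3/q_3 = 87/35.
The closest fraction with denominator <= 68 is either p_3/q_3 or the intermediate fraction (k*p_3 + p_2)/(k*q_3 + q_2) with the largest k >= 1 whose denominator stays <= 68; these approach x as k grows, and every other convergent or intermediate fraction in range is farther away.
Largest k: floor((68 - q_2)/q_3) = floor((68 - 33)/35) = 1.
That gives (1*87 + 82)/(1*35 + 33) = 169/68.
Compare the errors: |x - 87/35| = |256*35 - 87*103|/(103*35) = 1/3605, and |x - 169/68| = |256*68 - 169*103|/(103*68) = 1/7004.
Cross-multiplying, 1*3605 = 3605 < 7004 = 1*7004, so 1/7004 is smaller: the intermediate fraction 169/68 is closer to x than 87/35.

169/68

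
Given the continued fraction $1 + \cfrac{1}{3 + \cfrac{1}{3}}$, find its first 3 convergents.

1/1, 4/3, 13/10

Using the convergent recurrence p_i = a_i*p_{i-1} + p_{i-2}, q_i = a_i*q_{i-1} + q_{i-2} with p_{-2}=0, p_{-1}=1, q_{-2}=1, q_{-1}=0:
  i=0: a_0=1, p_0 = 1*1 + 0 = 1, q_0 = 1*0 + 1 = 1.
  i=1: a_1=3, p_1 = 3*1 + 1 = 4, q_1 = 3*1 + 0 = 3.
  i=2: a_2=3, p_2 = 3*4 + 1 = 13, q_2 = 3*3 + 1 = 10.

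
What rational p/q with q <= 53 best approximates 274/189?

Expand x = 274/189 as a continued fraction with the Euclidean algorithm:
  274 = 1*189 + 85, so a_0 = 1.
  189 = 2*85 + 19, so a_1 = 2.
  85 = 4*19 + 9, so a_2 = 4.
  19 = 2*9 + 1, so a_3 = 2.
  9 = 9*1 + 0, so a_4 = 9.
so x = [1; 2, 4, 2, 9].
Convergents (p_i = a_i*p_{i-1} + p_{i-2}, q_i = a_i*q_{i-1} + q_{i-2} with p_{-2}=0, p_{-1}=1, q_{-2}=1, q_{-1}=0), until the denominator exceeds 53:
  i=0: a_0=1, p_0 = 1*1 + 0 = 1, q_0 = 1*0 + 1 = 1.
  i=1: a_1=2, p_1 = 2*1 + 1 = 3, q_1 = 2*1 + 0 = 2.
  i=2: a_2=4, p_2 = 4*3 + 1 = 13, q_2 = 4*2 + 1 = 9.
  i=3: a_3=2, p_3 = 2*13 + 3 = 29, q_3 = 2*9 + 2 = 20.
  i=4: a_4=9, p_4 = 9*29 + 13 = 274, q_4 = 9*20 + 9 = 189.
q_4 = 189 > 53, so the last convergent with denominator <= 53 is p_3/q_3 = 29/20.
The closest fraction with denominator <= 53 is either p_3/q_3 or the intermediate fraction (k*p_3 + p_2)/(k*q_3 + q_2) with the largest k >= 1 whose denominator stays <= 53; these approach x as k grows, and every other convergent or intermediate fraction in range is farther away.
Largest k: floor((53 - q_2)/q_3) = floor((53 - 9)/20) = 2.
That gives (2*29 + 13)/(2*20 + 9) = 71/49.
Compare the errors: |x - 29/20| = |274*20 - 29*189|/(189*20) = 1/3780, and |x - 71/49| = |274*49 - 71*189|/(189*49) = 7/9261.
Cross-multiplying, 1*9261 = 9261 < 26460 = 7*3780, so 1/3780 is smaller: the convergent 29/20 is closer to x than 71/49.

29/20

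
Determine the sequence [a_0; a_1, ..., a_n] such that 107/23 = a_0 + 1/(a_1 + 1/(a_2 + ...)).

[4; 1, 1, 1, 7]

Run the Euclidean algorithm on 107 and 23; the successive quotients are the partial quotients a_0, a_1, ... (each step inverts the fractional part left over by the previous one):
  107 = 4*23 + 15, so a_0 = 4.
  23 = 1*15 + 8, so a_1 = 1.
  15 = 1*8 + 7, so a_2 = 1.
  8 = 1*7 + 1, so a_3 = 1.
  7 = 7*1 + 0, so a_4 = 7.
The remainder reaches 0 after 5 divisions, so the expansion has 5 partial quotients, read off in order.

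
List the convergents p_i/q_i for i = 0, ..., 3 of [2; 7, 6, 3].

Using the convergent recurrence p_i = a_i*p_{i-1} + p_{i-2}, q_i = a_i*q_{i-1} + q_{i-2} with p_{-2}=0, p_{-1}=1, q_{-2}=1, q_{-1}=0:
  i=0: a_0=2, p_0 = 2*1 + 0 = 2, q_0 = 2*0 + 1 = 1.
  i=1: a_1=7, p_1 = 7*2 + 1 = 15, q_1 = 7*1 + 0 = 7.
  i=2: a_2=6, p_2 = 6*15 + 2 = 92, q_2 = 6*7 + 1 = 43.
  i=3: a_3=3, p_3 = 3*92 + 15 = 291, q_3 = 3*43 + 7 = 136.

2/1, 15/7, 92/43, 291/136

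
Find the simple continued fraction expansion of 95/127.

Run the Euclidean algorithm on 95 and 127; the successive quotients are the partial quotients a_0, a_1, ... (each step inverts the fractional part left over by the previous one):
  95 = 0*127 + 95, so a_0 = 0.
  127 = 1*95 + 32, so a_1 = 1.
  95 = 2*32 + 31, so a_2 = 2.
  32 = 1*31 + 1, so a_3 = 1.
  31 = 31*1 + 0, so a_4 = 31.
The remainder reaches 0 after 5 divisions, so the expansion has 5 partial quotients, read off in order.

[0; 1, 2, 1, 31]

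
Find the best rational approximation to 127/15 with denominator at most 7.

Expand x = 127/15 as a continued fraction with the Euclidean algorithm:
  127 = 8*15 + 7, so a_0 = 8.
  15 = 2*7 + 1, so a_1 = 2.
  7 = 7*1 + 0, so a_2 = 7.
so x = [8; 2, 7].
Convergents (p_i = a_i*p_{i-1} + p_{i-2}, q_i = a_i*q_{i-1} + q_{i-2} with p_{-2}=0, p_{-1}=1, q_{-2}=1, q_{-1}=0), until the denominator exceeds 7:
  i=0: a_0=8, p_0 = 8*1 + 0 = 8, q_0 = 8*0 + 1 = 1.
  i=1: a_1=2, p_1 = 2*8 + 1 = 17, q_1 = 2*1 + 0 = 2.
  i=2: a_2=7, p_2 = 7*17 + 8 = 127, q_2 = 7*2 + 1 = 15.
q_2 = 15 > 7, so the last convergent with denominator <= 7 is p_1/q_1 = 17/2.
The closest fraction with denominator <= 7 is either p_1/q_1 or the intermediate fraction (k*p_1 + p_0)/(k*q_1 + q_0) with the largest k >= 1 whose denominator stays <= 7; these approach x as k grows, and every other convergent or intermediate fraction in range is farther away.
Largest k: floor((7 - q_0)/q_1) = floor((7 - 1)/2) = 3.
That gives (3*17 + 8)/(3*2 + 1) = 59/7.
Compare the errors: |x - 17/2| = |127*2 - 17*15|/(15*2) = 1/30, and |x - 59/7| = |127*7 - 59*15|/(15*7) = 4/105.
Cross-multiplying, 1*105 = 105 < 120 = 4*30, so 1/30 is smaller: the convergent 17/2 is closer to x than 59/7.

17/2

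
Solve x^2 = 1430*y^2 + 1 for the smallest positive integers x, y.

(x, y) = (13311, 352)

First expand sqrt(1430) as a continued fraction. With x_i = (sqrt(1430) + m_i)/d_i and (m_0, d_0) = (0, 1): a_0 = floor(sqrt(1430)) = 37, since 37^2 = 1369 <= 1430 < 1444 = 38^2.
Iterate m_{i+1} = d_i*a_i - m_i, d_{i+1} = (1430 - m_{i+1}^2)/d_i, a_{i+1} = floor((a_0 + m_{i+1})/d_{i+1}):
  m_1 = 1*37 - 0 = 37, d_1 = (1430 - 37^2)/1 = 61/1 = 61, a_1 = floor((37 + 37)/61) = 1.
  m_2 = 61*1 - 37 = 24, d_2 = (1430 - 24^2)/61 = 854/61 = 14, a_2 = floor((37 + 24)/14) = 4.
  m_3 = 14*4 - 24 = 32, d_3 = (1430 - 32^2)/14 = 406/14 = 29, a_3 = floor((37 + 32)/29) = 2.
  m_4 = 29*2 - 32 = 26, d_4 = (1430 - 26^2)/29 = 754/29 = 26, a_4 = floor((37 + 26)/26) = 2.
  m_5 = 26*2 - 26 = 26, d_5 = (1430 - 26^2)/26 = 754/26 = 29, a_5 = floor((37 + 26)/29) = 2.
  m_6 = 29*2 - 26 = 32, d_6 = (1430 - 32^2)/29 = 406/29 = 14, a_6 = floor((37 + 32)/14) = 4.
  m_7 = 14*4 - 32 = 24, d_7 = (1430 - 24^2)/14 = 854/14 = 61, a_7 = floor((37 + 24)/61) = 1.
  m_8 = 61*1 - 24 = 37, d_8 = (1430 - 37^2)/61 = 61/61 = 1, a_8 = floor((37 + 37)/1) = 74.
  m_9 = 1*74 - 37 = 37, d_9 = (1430 - 37^2)/1 = 61/1 = 61: (m_9, d_9) = (m_1, d_1) = (37, 61), so from here the quotients repeat a_1, ..., a_8; the period length is 8.
So sqrt(1430) = [37; (1, 4, 2, 2, 2, 4, 1, 74)] with period length k = 8.
k is even, so the fundamental solution of x^2 - 1430y^2 = 1 is (p_{k-1}, q_{k-1}) = (p_7, q_7); compute convergents through index 7.
Convergents (p_i = a_i*p_{i-1} + p_{i-2}, q_i = a_i*q_{i-1} + q_{i-2} with p_{-2}=0, p_{-1}=1, q_{-2}=1, q_{-1}=0):
  i=0: a_0=37, p_0 = 37*1 + 0 = 37, q_0 = 37*0 + 1 = 1.
  i=1: a_1=1, p_1 = 1*37 + 1 = 38, q_1 = 1*1 + 0 = 1.
  i=2: a_2=4, p_2 = 4*38 + 37 = 189, q_2 = 4*1 + 1 = 5.
  i=3: a_3=2, p_3 = 2*189 + 38 = 416, q_3 = 2*5 + 1 = 11.
  i=4: a_4=2, p_4 = 2*416 + 189 = 1021, q_4 = 2*11 + 5 = 27.
  i=5: a_5=2, p_5 = 2*1021 + 416 = 2458, q_5 = 2*27 + 11 = 65.
  i=6: a_6=4, p_6 = 4*2458 + 1021 = 10853, q_6 = 4*65 + 27 = 287.
  i=7: a_7=1, p_7 = 1*10853 + 2458 = 13311, q_7 = 1*287 + 65 = 352.
Check: 13311^2 - 1430*352^2 = 177182721 - 177182720 = 1, so (x, y) = (13311, 352) solves the equation, and by the theorem it is the least positive solution.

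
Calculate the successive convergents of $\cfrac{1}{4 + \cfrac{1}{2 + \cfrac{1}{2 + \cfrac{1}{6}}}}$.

Using the convergent recurrence p_i = a_i*p_{i-1} + p_{i-2}, q_i = a_i*q_{i-1} + q_{i-2} with p_{-2}=0, p_{-1}=1, q_{-2}=1, q_{-1}=0:
  i=0: a_0=0, p_0 = 0*1 + 0 = 0, q_0 = 0*0 + 1 = 1.
  i=1: a_1=4, p_1 = 4*0 + 1 = 1, q_1 = 4*1 + 0 = 4.
  i=2: a_2=2, p_2 = 2*1 + 0 = 2, q_2 = 2*4 + 1 = 9.
  i=3: a_3=2, p_3 = 2*2 + 1 = 5, q_3 = 2*9 + 4 = 22.
  i=4: a_4=6, p_4 = 6*5 + 2 = 32, q_4 = 6*22 + 9 = 141.

0/1, 1/4, 2/9, 5/22, 32/141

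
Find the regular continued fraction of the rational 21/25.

Run the Euclidean algorithm on 21 and 25; the successive quotients are the partial quotients a_0, a_1, ... (each step inverts the fractional part left over by the previous one):
  21 = 0*25 + 21, so a_0 = 0.
  25 = 1*21 + 4, so a_1 = 1.
  21 = 5*4 + 1, so a_2 = 5.
  4 = 4*1 + 0, so a_3 = 4.
The remainder reaches 0 after 4 divisions, so the expansion has 4 partial quotients, read off in order.

[0; 1, 5, 4]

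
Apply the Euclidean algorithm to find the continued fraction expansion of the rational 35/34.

[1; 34]

Run the Euclidean algorithm on 35 and 34; the successive quotients are the partial quotients a_0, a_1, ... (each step inverts the fractional part left over by the previous one):
  35 = 1*34 + 1, so a_0 = 1.
  34 = 34*1 + 0, so a_1 = 34.
The remainder reaches 0 after 2 divisions, so the expansion has 2 partial quotients, read off in order.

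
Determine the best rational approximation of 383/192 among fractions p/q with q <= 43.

2/1

Expand x = 383/192 as a continued fraction with the Euclidean algorithm:
  383 = 1*192 + 191, so a_0 = 1.
  192 = 1*191 + 1, so a_1 = 1.
  191 = 191*1 + 0, so a_2 = 191.
so x = [1; 1, 191].
Convergents (p_i = a_i*p_{i-1} + p_{i-2}, q_i = a_i*q_{i-1} + q_{i-2} with p_{-2}=0, p_{-1}=1, q_{-2}=1, q_{-1}=0), until the denominator exceeds 43:
  i=0: a_0=1, p_0 = 1*1 + 0 = 1, q_0 = 1*0 + 1 = 1.
  i=1: a_1=1, p_1 = 1*1 + 1 = 2, q_1 = 1*1 + 0 = 1.
  i=2: a_2=191, p_2 = 191*2 + 1 = 383, q_2 = 191*1 + 1 = 192.
q_2 = 192 > 43, so the last convergent with denominator <= 43 is p_1/q_1 = 2/1.
The closest fraction with denominator <= 43 is either p_1/q_1 or the intermediate fraction (k*p_1 + p_0)/(k*q_1 + q_0) with the largest k >= 1 whose denominator stays <= 43; these approach x as k grows, and every other convergent or intermediate fraction in range is farther away.
Largest k: floor((43 - q_0)/q_1) = floor((43 - 1)/1) = 42.
That gives (42*2 + 1)/(42*1 + 1) = 85/43.
Compare the errors: |x - 2/1| = |383*1 - 2*192|/(192*1) = 1/192, and |x - 85/43| = |383*43 - 85*192|/(192*43) = 149/8256.
Cross-multiplying, 1*8256 = 8256 < 28608 = 149*192, so 1/192 is smaller: the convergent 2/1 is closer to x than 85/43.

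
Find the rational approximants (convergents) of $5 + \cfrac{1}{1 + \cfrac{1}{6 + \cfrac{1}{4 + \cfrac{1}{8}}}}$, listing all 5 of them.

Using the convergent recurrence p_i = a_i*p_{i-1} + p_{i-2}, q_i = a_i*q_{i-1} + q_{i-2} with p_{-2}=0, p_{-1}=1, q_{-2}=1, q_{-1}=0:
  i=0: a_0=5, p_0 = 5*1 + 0 = 5, q_0 = 5*0 + 1 = 1.
  i=1: a_1=1, p_1 = 1*5 + 1 = 6, q_1 = 1*1 + 0 = 1.
  i=2: a_2=6, p_2 = 6*6 + 5 = 41, q_2 = 6*1 + 1 = 7.
  i=3: a_3=4, p_3 = 4*41 + 6 = 170, q_3 = 4*7 + 1 = 29.
  i=4: a_4=8, p_4 = 8*170 + 41 = 1401, q_4 = 8*29 + 7 = 239.

5/1, 6/1, 41/7, 170/29, 1401/239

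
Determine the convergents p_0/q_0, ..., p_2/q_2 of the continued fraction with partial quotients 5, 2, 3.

Using the convergent recurrence p_i = a_i*p_{i-1} + p_{i-2}, q_i = a_i*q_{i-1} + q_{i-2} with p_{-2}=0, p_{-1}=1, q_{-2}=1, q_{-1}=0:
  i=0: a_0=5, p_0 = 5*1 + 0 = 5, q_0 = 5*0 + 1 = 1.
  i=1: a_1=2, p_1 = 2*5 + 1 = 11, q_1 = 2*1 + 0 = 2.
  i=2: a_2=3, p_2 = 3*11 + 5 = 38, q_2 = 3*2 + 1 = 7.

5/1, 11/2, 38/7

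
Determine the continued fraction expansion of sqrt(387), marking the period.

[19; (1, 2, 19, 2, 1, 38)]

Write x_i = (sqrt(387) + m_i)/d_i with (m_0, d_0) = (0, 1). a_0 = floor(sqrt(387)) = 19, since 19^2 = 361 <= 387 < 400 = 20^2.
Iterate m_{i+1} = d_i*a_i - m_i, d_{i+1} = (387 - m_{i+1}^2)/d_i, a_{i+1} = floor((a_0 + m_{i+1})/d_{i+1}):
  m_1 = 1*19 - 0 = 19, d_1 = (387 - 19^2)/1 = 26/1 = 26, a_1 = floor((19 + 19)/26) = 1.
  m_2 = 26*1 - 19 = 7, d_2 = (387 - 7^2)/26 = 338/26 = 13, a_2 = floor((19 + 7)/13) = 2.
  m_3 = 13*2 - 7 = 19, d_3 = (387 - 19^2)/13 = 26/13 = 2, a_3 = floor((19 + 19)/2) = 19.
  m_4 = 2*19 - 19 = 19, d_4 = (387 - 19^2)/2 = 26/2 = 13, a_4 = floor((19 + 19)/13) = 2.
  m_5 = 13*2 - 19 = 7, d_5 = (387 - 7^2)/13 = 338/13 = 26, a_5 = floor((19 + 7)/26) = 1.
  m_6 = 26*1 - 7 = 19, d_6 = (387 - 19^2)/26 = 26/26 = 1, a_6 = floor((19 + 19)/1) = 38.
  m_7 = 1*38 - 19 = 19, d_7 = (387 - 19^2)/1 = 26/1 = 26: (m_7, d_7) = (m_1, d_1) = (19, 26), so from here the quotients repeat a_1, ..., a_6; the period length is 6.
Hence the expansion of sqrt(387) is a_0 = 19 followed by the repeating block 1, 2, 19, 2, 1, 38 (period 6).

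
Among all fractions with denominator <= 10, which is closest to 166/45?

Expand x = 166/45 as a continued fraction with the Euclidean algorithm:
  166 = 3*45 + 31, so a_0 = 3.
  45 = 1*31 + 14, so a_1 = 1.
  31 = 2*14 + 3, so a_2 = 2.
  14 = 4*3 + 2, so a_3 = 4.
  3 = 1*2 + 1, so a_4 = 1.
  2 = 2*1 + 0, so a_5 = 2.
so x = [3; 1, 2, 4, 1, 2].
Convergents (p_i = a_i*p_{i-1} + p_{i-2}, q_i = a_i*q_{i-1} + q_{i-2} with p_{-2}=0, p_{-1}=1, q_{-2}=1, q_{-1}=0), until the denominator exceeds 10:
  i=0: a_0=3, p_0 = 3*1 + 0 = 3, q_0 = 3*0 + 1 = 1.
  i=1: a_1=1, p_1 = 1*3 + 1 = 4, q_1 = 1*1 + 0 = 1.
  i=2: a_2=2, p_2 = 2*4 + 3 = 11, q_2 = 2*1 + 1 = 3.
  i=3: a_3=4, p_3 = 4*11 + 4 = 48, q_3 = 4*3 + 1 = 13.
q_3 = 13 > 10, so the last convergent with denominator <= 10 is p_2/q_2 = 11/3.
The closest fraction with denominator <= 10 is either p_2/q_2 or the intermediate fraction (k*p_2 + p_1)/(k*q_2 + q_1) with the largest k >= 1 whose denominator stays <= 10; these approach x as k grows, and every other convergent or intermediate fraction in range is farther away.
Largest k: floor((10 - q_1)/q_2) = floor((10 - 1)/3) = 3.
That gives (3*11 + 4)/(3*3 + 1) = 37/10.
Compare the errors: |x - 11/3| = |166*3 - 11*45|/(45*3) = 3/135, and |x - 37/10| = |166*10 - 37*45|/(45*10) = 5/450.
Cross-multiplying, 5*135 = 675 < 1350 = 3*450, so 5/450 is smaller: the intermediate fraction 37/10 is closer to x than 11/3.

37/10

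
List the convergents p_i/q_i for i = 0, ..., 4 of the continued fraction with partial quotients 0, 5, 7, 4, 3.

Using the convergent recurrence p_i = a_i*p_{i-1} + p_{i-2}, q_i = a_i*q_{i-1} + q_{i-2} with p_{-2}=0, p_{-1}=1, q_{-2}=1, q_{-1}=0:
  i=0: a_0=0, p_0 = 0*1 + 0 = 0, q_0 = 0*0 + 1 = 1.
  i=1: a_1=5, p_1 = 5*0 + 1 = 1, q_1 = 5*1 + 0 = 5.
  i=2: a_2=7, p_2 = 7*1 + 0 = 7, q_2 = 7*5 + 1 = 36.
  i=3: a_3=4, p_3 = 4*7 + 1 = 29, q_3 = 4*36 + 5 = 149.
  i=4: a_4=3, p_4 = 3*29 + 7 = 94, q_4 = 3*149 + 36 = 483.

0/1, 1/5, 7/36, 29/149, 94/483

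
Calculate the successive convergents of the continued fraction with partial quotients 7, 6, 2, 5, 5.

Using the convergent recurrence p_i = a_i*p_{i-1} + p_{i-2}, q_i = a_i*q_{i-1} + q_{i-2} with p_{-2}=0, p_{-1}=1, q_{-2}=1, q_{-1}=0:
  i=0: a_0=7, p_0 = 7*1 + 0 = 7, q_0 = 7*0 + 1 = 1.
  i=1: a_1=6, p_1 = 6*7 + 1 = 43, q_1 = 6*1 + 0 = 6.
  i=2: a_2=2, p_2 = 2*43 + 7 = 93, q_2 = 2*6 + 1 = 13.
  i=3: a_3=5, p_3 = 5*93 + 43 = 508, q_3 = 5*13 + 6 = 71.
  i=4: a_4=5, p_4 = 5*508 + 93 = 2633, q_4 = 5*71 + 13 = 368.

7/1, 43/6, 93/13, 508/71, 2633/368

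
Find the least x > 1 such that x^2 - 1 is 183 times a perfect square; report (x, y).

(x, y) = (487, 36)

First expand sqrt(183) as a continued fraction. With x_i = (sqrt(183) + m_i)/d_i and (m_0, d_0) = (0, 1): a_0 = floor(sqrt(183)) = 13, since 13^2 = 169 <= 183 < 196 = 14^2.
Iterate m_{i+1} = d_i*a_i - m_i, d_{i+1} = (183 - m_{i+1}^2)/d_i, a_{i+1} = floor((a_0 + m_{i+1})/d_{i+1}):
  m_1 = 1*13 - 0 = 13, d_1 = (183 - 13^2)/1 = 14/1 = 14, a_1 = floor((13 + 13)/14) = 1.
  m_2 = 14*1 - 13 = 1, d_2 = (183 - 1^2)/14 = 182/14 = 13, a_2 = floor((13 + 1)/13) = 1.
  m_3 = 13*1 - 1 = 12, d_3 = (183 - 12^2)/13 = 39/13 = 3, a_3 = floor((13 + 12)/3) = 8.
  m_4 = 3*8 - 12 = 12, d_4 = (183 - 12^2)/3 = 39/3 = 13, a_4 = floor((13 + 12)/13) = 1.
  m_5 = 13*1 - 12 = 1, d_5 = (183 - 1^2)/13 = 182/13 = 14, a_5 = floor((13 + 1)/14) = 1.
  m_6 = 14*1 - 1 = 13, d_6 = (183 - 13^2)/14 = 14/14 = 1, a_6 = floor((13 + 13)/1) = 26.
  m_7 = 1*26 - 13 = 13, d_7 = (183 - 13^2)/1 = 14/1 = 14: (m_7, d_7) = (m_1, d_1) = (13, 14), so from here the quotients repeat a_1, ..., a_6; the period length is 6.
So sqrt(183) = [13; (1, 1, 8, 1, 1, 26)] with period length k = 6.
k is even, so the fundamental solution of x^2 - 183y^2 = 1 is (p_{k-1}, q_{k-1}) = (p_5, q_5); compute convergents through index 5.
Convergents (p_i = a_i*p_{i-1} + p_{i-2}, q_i = a_i*q_{i-1} + q_{i-2} with p_{-2}=0, p_{-1}=1, q_{-2}=1, q_{-1}=0):
  i=0: a_0=13, p_0 = 13*1 + 0 = 13, q_0 = 13*0 + 1 = 1.
  i=1: a_1=1, p_1 = 1*13 + 1 = 14, q_1 = 1*1 + 0 = 1.
  i=2: a_2=1, p_2 = 1*14 + 13 = 27, q_2 = 1*1 + 1 = 2.
  i=3: a_3=8, p_3 = 8*27 + 14 = 230, q_3 = 8*2 + 1 = 17.
  i=4: a_4=1, p_4 = 1*230 + 27 = 257, q_4 = 1*17 + 2 = 19.
  i=5: a_5=1, p_5 = 1*257 + 230 = 487, q_5 = 1*19 + 17 = 36.
Check: 487^2 - 183*36^2 = 237169 - 237168 = 1, so (x, y) = (487, 36) solves the equation, and by the theorem it is the least positive solution.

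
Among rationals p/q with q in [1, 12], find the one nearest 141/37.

42/11

Expand x = 141/37 as a continued fraction with the Euclidean algorithm:
  141 = 3*37 + 30, so a_0 = 3.
  37 = 1*30 + 7, so a_1 = 1.
  30 = 4*7 + 2, so a_2 = 4.
  7 = 3*2 + 1, so a_3 = 3.
  2 = 2*1 + 0, so a_4 = 2.
so x = [3; 1, 4, 3, 2].
Convergents (p_i = a_i*p_{i-1} + p_{i-2}, q_i = a_i*q_{i-1} + q_{i-2} with p_{-2}=0, p_{-1}=1, q_{-2}=1, q_{-1}=0), until the denominator exceeds 12:
  i=0: a_0=3, p_0 = 3*1 + 0 = 3, q_0 = 3*0 + 1 = 1.
  i=1: a_1=1, p_1 = 1*3 + 1 = 4, q_1 = 1*1 + 0 = 1.
  i=2: a_2=4, p_2 = 4*4 + 3 = 19, q_2 = 4*1 + 1 = 5.
  i=3: a_3=3, p_3 = 3*19 + 4 = 61, q_3 = 3*5 + 1 = 16.
q_3 = 16 > 12, so the last convergent with denominator <= 12 is p_2/q_2 = 19/5.
The closest fraction with denominator <= 12 is either p_2/q_2 or the intermediate fraction (k*p_2 + p_1)/(k*q_2 + q_1) with the largest k >= 1 whose denominator stays <= 12; these approach x as k grows, and every other convergent or intermediate fraction in range is farther away.
Largest k: floor((12 - q_1)/q_2) = floor((12 - 1)/5) = 2.
That gives (2*19 + 4)/(2*5 + 1) = 42/11.
Compare the errors: |x - 19/5| = |141*5 - 19*37|/(37*5) = 2/185, and |x - 42/11| = |141*11 - 42*37|/(37*11) = 3/407.
Cross-multiplying, 3*185 = 555 < 814 = 2*407, so 3/407 is smaller: the intermediate fraction 42/11 is closer to x than 19/5.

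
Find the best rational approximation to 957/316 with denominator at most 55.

Expand x = 957/316 as a continued fraction with the Euclidean algorithm:
  957 = 3*316 + 9, so a_0 = 3.
  316 = 35*9 + 1, so a_1 = 35.
  9 = 9*1 + 0, so a_2 = 9.
so x = [3; 35, 9].
Convergents (p_i = a_i*p_{i-1} + p_{i-2}, q_i = a_i*q_{i-1} + q_{i-2} with p_{-2}=0, p_{-1}=1, q_{-2}=1, q_{-1}=0), until the denominator exceeds 55:
  i=0: a_0=3, p_0 = 3*1 + 0 = 3, q_0 = 3*0 + 1 = 1.
  i=1: a_1=35, p_1 = 35*3 + 1 = 106, q_1 = 35*1 + 0 = 35.
  i=2: a_2=9, p_2 = 9*106 + 3 = 957, q_2 = 9*35 + 1 = 316.
q_2 = 316 > 55, so the last convergent with denominator <= 55 is p_1/q_1 = 106/35.
The closest fraction with denominator <= 55 is either p_1/q_1 or the intermediate fraction (k*p_1 + p_0)/(k*q_1 + q_0) with the largest k >= 1 whose denominator stays <= 55; these approach x as k grows, and every other convergent or intermediate fraction in range is farther away.
Largest k: floor((55 - q_0)/q_1) = floor((55 - 1)/35) = 1.
That gives (1*106 + 3)/(1*35 + 1) = 109/36.
Compare the errors: |x - 106/35| = |957*35 - 106*316|/(316*35) = 1/11060, and |x - 109/36| = |957*36 - 109*316|/(316*36) = 8/11376.
Cross-multiplying, 1*11376 = 11376 < 88480 = 8*11060, so 1/11060 is smaller: the convergent 106/35 is closer to x than 109/36.

106/35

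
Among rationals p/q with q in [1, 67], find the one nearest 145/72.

Expand x = 145/72 as a continued fraction with the Euclidean algorithm:
  145 = 2*72 + 1, so a_0 = 2.
  72 = 72*1 + 0, so a_1 = 72.
so x = [2; 72].
Convergents (p_i = a_i*p_{i-1} + p_{i-2}, q_i = a_i*q_{i-1} + q_{i-2} with p_{-2}=0, p_{-1}=1, q_{-2}=1, q_{-1}=0), until the denominator exceeds 67:
  i=0: a_0=2, p_0 = 2*1 + 0 = 2, q_0 = 2*0 + 1 = 1.
  i=1: a_1=72, p_1 = 72*2 + 1 = 145, q_1 = 72*1 + 0 = 72.
q_1 = 72 > 67, so the last convergent with denominator <= 67 is p_0/q_0 = 2/1.
The closest fraction with denominator <= 67 is either p_0/q_0 or the intermediate fraction (k*p_0 + p_{-1})/(k*q_0 + q_{-1}) with the largest k >= 1 whose denominator stays <= 67; these approach x as k grows, and every other convergent or intermediate fraction in range is farther away.
Largest k: floor((67 - q_{-1})/q_0) = floor((67 - 0)/1) = 67 (using the seeds p_{-1} = 1, q_{-1} = 0).
That gives (67*2 + 1)/(67*1 + 0) = 135/67.
Compare the errors: |x - 2/1| = |145*1 - 2*72|/(72*1) = 1/72, and |x - 135/67| = |145*67 - 135*72|/(72*67) = 5/4824.
Cross-multiplying, 5*72 = 360 < 4824 = 1*4824, so 5/4824 is smaller: the intermediate fraction 135/67 is closer to x than 2/1.

135/67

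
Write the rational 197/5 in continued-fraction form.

[39; 2, 2]

Run the Euclidean algorithm on 197 and 5; the successive quotients are the partial quotients a_0, a_1, ... (each step inverts the fractional part left over by the previous one):
  197 = 39*5 + 2, so a_0 = 39.
  5 = 2*2 + 1, so a_1 = 2.
  2 = 2*1 + 0, so a_2 = 2.
The remainder reaches 0 after 3 divisions, so the expansion has 3 partial quotients, read off in order.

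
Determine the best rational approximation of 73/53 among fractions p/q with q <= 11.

11/8

Expand x = 73/53 as a continued fraction with the Euclidean algorithm:
  73 = 1*53 + 20, so a_0 = 1.
  53 = 2*20 + 13, so a_1 = 2.
  20 = 1*13 + 7, so a_2 = 1.
  13 = 1*7 + 6, so a_3 = 1.
  7 = 1*6 + 1, so a_4 = 1.
  6 = 6*1 + 0, so a_5 = 6.
so x = [1; 2, 1, 1, 1, 6].
Convergents (p_i = a_i*p_{i-1} + p_{i-2}, q_i = a_i*q_{i-1} + q_{i-2} with p_{-2}=0, p_{-1}=1, q_{-2}=1, q_{-1}=0), until the denominator exceeds 11:
  i=0: a_0=1, p_0 = 1*1 + 0 = 1, q_0 = 1*0 + 1 = 1.
  i=1: a_1=2, p_1 = 2*1 + 1 = 3, q_1 = 2*1 + 0 = 2.
  i=2: a_2=1, p_2 = 1*3 + 1 = 4, q_2 = 1*2 + 1 = 3.
  i=3: a_3=1, p_3 = 1*4 + 3 = 7, q_3 = 1*3 + 2 = 5.
  i=4: a_4=1, p_4 = 1*7 + 4 = 11, q_4 = 1*5 + 3 = 8.
  i=5: a_5=6, p_5 = 6*11 + 7 = 73, q_5 = 6*8 + 5 = 53.
q_5 = 53 > 11, so the last convergent with denominator <= 11 is p_4/q_4 = 11/8.
The closest fraction with denominator <= 11 is either p_4/q_4 or the intermediate fraction (k*p_4 + p_3)/(k*q_4 + q_3) with the largest k >= 1 whose denominator stays <= 11; these approach x as k grows, and every other convergent or intermediate fraction in range is farther away.
Largest k: floor((11 - q_3)/q_4) = floor((11 - 5)/8) = 0.
Since k = 0, no intermediate fraction beyond p_4/q_4 has denominator <= 11, so the convergent 11/8 is the closest (its error is |73*8 - 11*53|/(53*8) = 1/424).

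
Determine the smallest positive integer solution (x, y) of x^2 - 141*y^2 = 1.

First expand sqrt(141) as a continued fraction. With x_i = (sqrt(141) + m_i)/d_i and (m_0, d_0) = (0, 1): a_0 = floor(sqrt(141)) = 11, since 11^2 = 121 <= 141 < 144 = 12^2.
Iterate m_{i+1} = d_i*a_i - m_i, d_{i+1} = (141 - m_{i+1}^2)/d_i, a_{i+1} = floor((a_0 + m_{i+1})/d_{i+1}):
  m_1 = 1*11 - 0 = 11, d_1 = (141 - 11^2)/1 = 20/1 = 20, a_1 = floor((11 + 11)/20) = 1.
  m_2 = 20*1 - 11 = 9, d_2 = (141 - 9^2)/20 = 60/20 = 3, a_2 = floor((11 + 9)/3) = 6.
  m_3 = 3*6 - 9 = 9, d_3 = (141 - 9^2)/3 = 60/3 = 20, a_3 = floor((11 + 9)/20) = 1.
  m_4 = 20*1 - 9 = 11, d_4 = (141 - 11^2)/20 = 20/20 = 1, a_4 = floor((11 + 11)/1) = 22.
  m_5 = 1*22 - 11 = 11, d_5 = (141 - 11^2)/1 = 20/1 = 20: (m_5, d_5) = (m_1, d_1) = (11, 20), so from here the quotients repeat a_1, ..., a_4; the period length is 4.
So sqrt(141) = [11; (1, 6, 1, 22)] with period length k = 4.
k is even, so the fundamental solution of x^2 - 141y^2 = 1 is (p_{k-1}, q_{k-1}) = (p_3, q_3); compute convergents through index 3.
Convergents (p_i = a_i*p_{i-1} + p_{i-2}, q_i = a_i*q_{i-1} + q_{i-2} with p_{-2}=0, p_{-1}=1, q_{-2}=1, q_{-1}=0):
  i=0: a_0=11, p_0 = 11*1 + 0 = 11, q_0 = 11*0 + 1 = 1.
  i=1: a_1=1, p_1 = 1*11 + 1 = 12, q_1 = 1*1 + 0 = 1.
  i=2: a_2=6, p_2 = 6*12 + 11 = 83, q_2 = 6*1 + 1 = 7.
  i=3: a_3=1, p_3 = 1*83 + 12 = 95, q_3 = 1*7 + 1 = 8.
Check: 95^2 - 141*8^2 = 9025 - 9024 = 1, so (x, y) = (95, 8) solves the equation, and by the theorem it is the least positive solution.

(x, y) = (95, 8)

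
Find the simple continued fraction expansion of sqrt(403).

Write x_i = (sqrt(403) + m_i)/d_i with (m_0, d_0) = (0, 1). a_0 = floor(sqrt(403)) = 20, since 20^2 = 400 <= 403 < 441 = 21^2.
Iterate m_{i+1} = d_i*a_i - m_i, d_{i+1} = (403 - m_{i+1}^2)/d_i, a_{i+1} = floor((a_0 + m_{i+1})/d_{i+1}):
  m_1 = 1*20 - 0 = 20, d_1 = (403 - 20^2)/1 = 3/1 = 3, a_1 = floor((20 + 20)/3) = 13.
  m_2 = 3*13 - 20 = 19, d_2 = (403 - 19^2)/3 = 42/3 = 14, a_2 = floor((20 + 19)/14) = 2.
  m_3 = 14*2 - 19 = 9, d_3 = (403 - 9^2)/14 = 322/14 = 23, a_3 = floor((20 + 9)/23) = 1.
  m_4 = 23*1 - 9 = 14, d_4 = (403 - 14^2)/23 = 207/23 = 9, a_4 = floor((20 + 14)/9) = 3.
  m_5 = 9*3 - 14 = 13, d_5 = (403 - 13^2)/9 = 234/9 = 26, a_5 = floor((20 + 13)/26) = 1.
  m_6 = 26*1 - 13 = 13, d_6 = (403 - 13^2)/26 = 234/26 = 9, a_6 = floor((20 + 13)/9) = 3.
  m_7 = 9*3 - 13 = 14, d_7 = (403 - 14^2)/9 = 207/9 = 23, a_7 = floor((20 + 14)/23) = 1.
  m_8 = 23*1 - 14 = 9, d_8 = (403 - 9^2)/23 = 322/23 = 14, a_8 = floor((20 + 9)/14) = 2.
  m_9 = 14*2 - 9 = 19, d_9 = (403 - 19^2)/14 = 42/14 = 3, a_9 = floor((20 + 19)/3) = 13.
  m_10 = 3*13 - 19 = 20, d_10 = (403 - 20^2)/3 = 3/3 = 1, a_10 = floor((20 + 20)/1) = 40.
  m_11 = 1*40 - 20 = 20, d_11 = (403 - 20^2)/1 = 3/1 = 3: (m_11, d_11) = (m_1, d_1) = (20, 3), so from here the quotients repeat a_1, ..., a_10; the period length is 10.
Hence the expansion of sqrt(403) is a_0 = 20 followed by the repeating block 13, 2, 1, 3, 1, 3, 1, 2, 13, 40 (period 10).

[20; (13, 2, 1, 3, 1, 3, 1, 2, 13, 40)]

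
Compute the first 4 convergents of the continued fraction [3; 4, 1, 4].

Using the convergent recurrence p_i = a_i*p_{i-1} + p_{i-2}, q_i = a_i*q_{i-1} + q_{i-2} with p_{-2}=0, p_{-1}=1, q_{-2}=1, q_{-1}=0:
  i=0: a_0=3, p_0 = 3*1 + 0 = 3, q_0 = 3*0 + 1 = 1.
  i=1: a_1=4, p_1 = 4*3 + 1 = 13, q_1 = 4*1 + 0 = 4.
  i=2: a_2=1, p_2 = 1*13 + 3 = 16, q_2 = 1*4 + 1 = 5.
  i=3: a_3=4, p_3 = 4*16 + 13 = 77, q_3 = 4*5 + 4 = 24.

3/1, 13/4, 16/5, 77/24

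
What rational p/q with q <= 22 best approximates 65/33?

43/22

Expand x = 65/33 as a continued fraction with the Euclidean algorithm:
  65 = 1*33 + 32, so a_0 = 1.
  33 = 1*32 + 1, so a_1 = 1.
  32 = 32*1 + 0, so a_2 = 32.
so x = [1; 1, 32].
Convergents (p_i = a_i*p_{i-1} + p_{i-2}, q_i = a_i*q_{i-1} + q_{i-2} with p_{-2}=0, p_{-1}=1, q_{-2}=1, q_{-1}=0), until the denominator exceeds 22:
  i=0: a_0=1, p_0 = 1*1 + 0 = 1, q_0 = 1*0 + 1 = 1.
  i=1: a_1=1, p_1 = 1*1 + 1 = 2, q_1 = 1*1 + 0 = 1.
  i=2: a_2=32, p_2 = 32*2 + 1 = 65, q_2 = 32*1 + 1 = 33.
q_2 = 33 > 22, so the last convergent with denominator <= 22 is p_1/q_1 = 2/1.
The closest fraction with denominator <= 22 is either p_1/q_1 or the intermediate fraction (k*p_1 + p_0)/(k*q_1 + q_0) with the largest k >= 1 whose denominator stays <= 22; these approach x as k grows, and every other convergent or intermediate fraction in range is farther away.
Largest k: floor((22 - q_0)/q_1) = floor((22 - 1)/1) = 21.
That gives (21*2 + 1)/(21*1 + 1) = 43/22.
Compare the errors: |x - 2/1| = |65*1 - 2*33|/(33*1) = 1/33, and |x - 43/22| = |65*22 - 43*33|/(33*22) = 11/726.
Cross-multiplying, 11*33 = 363 < 726 = 1*726, so 11/726 is smaller: the intermediate fraction 43/22 is closer to x than 2/1.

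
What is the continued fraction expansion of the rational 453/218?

[2; 12, 1, 4, 1, 2]

Run the Euclidean algorithm on 453 and 218; the successive quotients are the partial quotients a_0, a_1, ... (each step inverts the fractional part left over by the previous one):
  453 = 2*218 + 17, so a_0 = 2.
  218 = 12*17 + 14, so a_1 = 12.
  17 = 1*14 + 3, so a_2 = 1.
  14 = 4*3 + 2, so a_3 = 4.
  3 = 1*2 + 1, so a_4 = 1.
  2 = 2*1 + 0, so a_5 = 2.
The remainder reaches 0 after 6 divisions, so the expansion has 6 partial quotients, read off in order.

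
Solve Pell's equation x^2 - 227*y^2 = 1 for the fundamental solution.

First expand sqrt(227) as a continued fraction. With x_i = (sqrt(227) + m_i)/d_i and (m_0, d_0) = (0, 1): a_0 = floor(sqrt(227)) = 15, since 15^2 = 225 <= 227 < 256 = 16^2.
Iterate m_{i+1} = d_i*a_i - m_i, d_{i+1} = (227 - m_{i+1}^2)/d_i, a_{i+1} = floor((a_0 + m_{i+1})/d_{i+1}):
  m_1 = 1*15 - 0 = 15, d_1 = (227 - 15^2)/1 = 2/1 = 2, a_1 = floor((15 + 15)/2) = 15.
  m_2 = 2*15 - 15 = 15, d_2 = (227 - 15^2)/2 = 2/2 = 1, a_2 = floor((15 + 15)/1) = 30.
  m_3 = 1*30 - 15 = 15, d_3 = (227 - 15^2)/1 = 2/1 = 2: (m_3, d_3) = (m_1, d_1) = (15, 2), so from here the quotients repeat a_1, a_2; the period length is 2.
So sqrt(227) = [15; (15, 30)] with period length k = 2.
k is even, so the fundamental solution of x^2 - 227y^2 = 1 is (p_{k-1}, q_{k-1}) = (p_1, q_1); compute convergents through index 1.
Convergents (p_i = a_i*p_{i-1} + p_{i-2}, q_i = a_i*q_{i-1} + q_{i-2} with p_{-2}=0, p_{-1}=1, q_{-2}=1, q_{-1}=0):
  i=0: a_0=15, p_0 = 15*1 + 0 = 15, q_0 = 15*0 + 1 = 1.
  i=1: a_1=15, p_1 = 15*15 + 1 = 226, q_1 = 15*1 + 0 = 15.
Check: 226^2 - 227*15^2 = 51076 - 51075 = 1, so (x, y) = (226, 15) solves the equation, and by the theorem it is the least positive solution.

(x, y) = (226, 15)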